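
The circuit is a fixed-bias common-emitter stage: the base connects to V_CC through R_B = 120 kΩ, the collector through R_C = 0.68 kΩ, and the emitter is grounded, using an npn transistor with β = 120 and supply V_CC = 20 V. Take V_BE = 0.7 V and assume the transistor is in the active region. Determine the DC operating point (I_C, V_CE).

I_C ≈ 19 mA, V_CE ≈ 6.9 V

Base loop: V_CC = I_B·R_B + V_BE, so I_B = (20 − 0.7)/120 kΩ = 0.161 mA.
In the active region I_C = β·I_B = 120 × 0.161 = 19.3 mA.
Collector loop: V_CE = V_CC − I_C·R_C = 20 − 19.3×0.68 = 6.88 V.
Since V_CE = 6.88 V > V_CE(sat) ≈ 0.2 V, the transistor is in the active region as assumed.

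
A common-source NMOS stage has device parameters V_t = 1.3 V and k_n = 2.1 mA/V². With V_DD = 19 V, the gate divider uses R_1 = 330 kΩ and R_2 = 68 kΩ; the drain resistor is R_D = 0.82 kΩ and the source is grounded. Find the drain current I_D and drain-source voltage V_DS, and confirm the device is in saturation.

I_D ≈ 4 mA, V_DS ≈ 16 V

V_G = V_DD·R_2/(R_1+R_2) = 19×68/398 = 3.25 V. With the source grounded, V_GS = V_G = 3.25 V.
Assume saturation: I_D = (k_n/2)(V_GS − V_t)² = (2.1/2)×(3.25 − 1.3)² = 1.05×1.95² = 3.98 mA.
V_DS = V_DD − I_D·R_D = 19 − 3.98×0.82 = 15.7 V.
Saturation requires V_DS ≥ V_GS − V_t = 1.95 V; 15.7 ≥ 1.95 ✓.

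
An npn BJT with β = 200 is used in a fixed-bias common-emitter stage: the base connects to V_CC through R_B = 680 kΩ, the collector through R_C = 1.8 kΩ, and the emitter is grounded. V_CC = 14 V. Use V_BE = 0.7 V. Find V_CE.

V_CE ≈ 7 V

Base loop: V_CC = I_B·R_B + V_BE, so I_B = (14 − 0.7)/680 kΩ = 0.0196 mA.
In the active region I_C = β·I_B = 200 × 0.0196 = 3.91 mA.
Collector loop: V_CE = V_CC − I_C·R_C = 14 − 3.91×1.8 = 6.96 V.
Since V_CE = 6.96 V > V_CE(sat) ≈ 0.2 V, the transistor is in the active region as assumed.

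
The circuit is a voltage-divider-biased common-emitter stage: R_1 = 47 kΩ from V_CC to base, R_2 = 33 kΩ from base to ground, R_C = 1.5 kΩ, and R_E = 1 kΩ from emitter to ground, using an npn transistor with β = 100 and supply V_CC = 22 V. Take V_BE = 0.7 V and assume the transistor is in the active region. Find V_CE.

Thevenize the base divider: V_Th = V_CC·R_2/(R_1+R_2) = 22×33/80 = 9.07 V, R_Th = R_1‖R_2 = 19.4 kΩ.
Base-emitter loop: V_Th = I_B·R_Th + V_BE + (β+1)I_B·R_E, so I_B = (9.07 − 0.7) / (19.4 + 101×1) = 0.0696 mA.
I_C = β·I_B = 100×0.0696 = 6.96 mA, and I_E = (β+1)I_B = 7.03 mA.
V_CE = V_CC − I_C·R_C − I_E·R_E = 22 − 6.96×1.5 − 7.03×1 = 4.54 V.
V_CE = 4.54 V > 0.2 V confirms active-region operation.

V_CE ≈ 4.5 V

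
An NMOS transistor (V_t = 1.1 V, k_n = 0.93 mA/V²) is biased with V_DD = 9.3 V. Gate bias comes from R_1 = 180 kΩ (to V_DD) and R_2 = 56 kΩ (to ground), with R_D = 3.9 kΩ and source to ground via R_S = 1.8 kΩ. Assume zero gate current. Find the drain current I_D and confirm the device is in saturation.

I_D ≈ 0.23 mA

V_G = V_DD·R_2/(R_1+R_2) = 9.3×56/236 = 2.21 V.
Assume saturation: I_D = (k_n/2)(V_GS − V_t)² with V_GS = V_G − I_D·R_S = 2.21 − 1.8·I_D.
Substituting gives 1.51·I_D² − 2.85·I_D + 0.57 = 0, with roots I_D = 0.227 or 1.67 mA.
The root I_D = 1.67 mA gives V_GS = -0.793 V ≤ V_t, so take I_D = 0.227 mA.
Then V_GS = 1.8 V and V_DS = V_DD − I_D(R_D+R_S) = 9.3 − 0.227×5.7 = 8.01 V.
Saturation requires V_DS ≥ V_GS − V_t = 0.698 V; 8.01 ≥ 0.698 ✓.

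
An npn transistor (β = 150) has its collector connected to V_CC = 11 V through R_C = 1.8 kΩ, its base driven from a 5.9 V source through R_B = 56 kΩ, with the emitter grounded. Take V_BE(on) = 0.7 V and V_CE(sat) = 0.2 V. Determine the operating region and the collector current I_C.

Assume active: I_B = (5.9 − 0.7)/56 = 0.0929 mA, giving I_C = β·I_B = 13.9 mA.
But then V_CE = 11 − 13.9×1.8 = -14.1 V < V_CE(sat) = 0.2 V — impossible in the active region.
So the transistor is saturated. With V_CE = 0.2 V, I_C = (V_CC − 0.2)/R_C = 10.8/1.8 = 6 mA.
Check: β·I_B = 13.9 mA > I_C = 6 mA, confirming saturation.

saturation; I_C ≈ 6 mA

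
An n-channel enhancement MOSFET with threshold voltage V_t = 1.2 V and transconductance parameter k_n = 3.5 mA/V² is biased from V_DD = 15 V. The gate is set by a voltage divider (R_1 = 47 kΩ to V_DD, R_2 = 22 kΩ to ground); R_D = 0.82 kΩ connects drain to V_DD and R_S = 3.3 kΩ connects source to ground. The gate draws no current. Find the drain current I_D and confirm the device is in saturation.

V_G = V_DD·R_2/(R_1+R_2) = 15×22/69 = 4.78 V.
Assume saturation: I_D = (k_n/2)(V_GS − V_t)² with V_GS = V_G − I_D·R_S = 4.78 − 3.3·I_D.
Substituting gives 19.1·I_D² − 42.4·I_D + 22.5 = 0, with roots I_D = 0.872 or 1.35 mA.
The root I_D = 1.35 mA gives V_GS = 0.321 V ≤ V_t, so take I_D = 0.872 mA.
Then V_GS = 1.91 V and V_DS = V_DD − I_D(R_D+R_S) = 15 − 0.872×4.12 = 11.4 V.
Saturation requires V_DS ≥ V_GS − V_t = 0.706 V; 11.4 ≥ 0.706 ✓.

I_D ≈ 0.87 mA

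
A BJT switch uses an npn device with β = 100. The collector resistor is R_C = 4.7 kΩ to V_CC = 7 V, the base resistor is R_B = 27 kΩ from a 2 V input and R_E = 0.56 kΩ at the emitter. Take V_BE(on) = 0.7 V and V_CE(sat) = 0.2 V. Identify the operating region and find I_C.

Assume active: I_B = (2 − 0.7)/(27 + 101×0.56) = 0.0156 mA, I_C = β·I_B = 1.56 mA.
Then V_CE = 7 − 1.56×4.7 − 1.57×0.56 = -1.19 V < 0.2 V — the active assumption fails.
Re-solve with V_CE = 0.2 V. KCL at the emitter: V_E/R_E = (V_BB−0.7−V_E)/R_B + (V_CC−0.2−V_E)/R_C, giving V_E = 0.734 V.
I_C = (V_CC − 0.2 − V_E)/R_C = (6.8 − 0.734)/4.7 = 1.29 mA.
Check: I_B = (1.3 − 0.734)/27 = 0.0209 mA, and β·I_B = 2.09 mA > I_C, confirming saturation.

saturation; I_C ≈ 1.3 mA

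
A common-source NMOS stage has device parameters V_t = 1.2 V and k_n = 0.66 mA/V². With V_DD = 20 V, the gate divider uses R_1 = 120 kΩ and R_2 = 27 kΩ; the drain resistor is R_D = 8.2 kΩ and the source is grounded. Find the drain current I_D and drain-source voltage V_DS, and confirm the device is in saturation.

V_G = V_DD·R_2/(R_1+R_2) = 20×27/147 = 3.67 V. With the source grounded, V_GS = V_G = 3.67 V.
Assume saturation: I_D = (k_n/2)(V_GS − V_t)² = (0.66/2)×(3.67 − 1.2)² = 0.33×2.47² = 2.02 mA.
V_DS = V_DD − I_D·R_D = 20 − 2.02×8.2 = 3.44 V.
Saturation requires V_DS ≥ V_GS − V_t = 2.47 V; 3.44 ≥ 2.47 ✓.

I_D ≈ 2 mA, V_DS ≈ 3.4 V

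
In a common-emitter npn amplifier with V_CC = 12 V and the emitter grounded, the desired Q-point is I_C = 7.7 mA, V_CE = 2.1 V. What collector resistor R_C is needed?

Collector loop: V_CC = I_C·R_C + V_CE.
R_C = (V_CC − V_CE)/I_C = (12 − 2.1)/7.7 = 1.29 kΩ.

R_C ≈ 1.3 kΩ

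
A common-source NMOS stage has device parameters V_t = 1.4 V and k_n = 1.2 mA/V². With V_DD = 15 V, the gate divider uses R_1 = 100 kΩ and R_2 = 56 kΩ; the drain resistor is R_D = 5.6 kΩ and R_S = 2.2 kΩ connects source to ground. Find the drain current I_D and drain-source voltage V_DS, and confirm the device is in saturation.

V_G = V_DD·R_2/(R_1+R_2) = 15×56/156 = 5.38 V.
Assume saturation: I_D = (k_n/2)(V_GS − V_t)² with V_GS = V_G − I_D·R_S = 5.38 − 2.2·I_D.
Substituting gives 2.9·I_D² − 11.5·I_D + 9.53 = 0, with roots I_D = 1.18 or 2.79 mA.
The root I_D = 2.79 mA gives V_GS = -0.757 V ≤ V_t, so take I_D = 1.18 mA.
Then V_GS = 2.8 V and V_DS = V_DD − I_D(R_D+R_S) = 15 − 1.18×7.8 = 5.83 V.
Saturation requires V_DS ≥ V_GS − V_t = 1.4 V; 5.83 ≥ 1.4 ✓.

I_D ≈ 1.2 mA, V_DS ≈ 5.8 V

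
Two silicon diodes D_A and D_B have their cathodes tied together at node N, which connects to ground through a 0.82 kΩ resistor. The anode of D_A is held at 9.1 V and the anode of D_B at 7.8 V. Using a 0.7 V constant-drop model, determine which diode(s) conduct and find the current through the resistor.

Only D_A conducts; I_R ≈ 10 mA

Assume both conduct. Then node N would need to be at both 9.1−0.7 = 8.4 V and 7.8−0.7 = 7.1 V, which is impossible.
Assume only D_A conducts: V_N = 9.1 − 0.7 = 8.4 V, so I_R = 8.4/0.82 = 10.2 mA.
Check D_B: its anode-to-cathode voltage is 7.8 − 8.4 = -0.6 V < 0.7 V, so it is off. The assumption is consistent.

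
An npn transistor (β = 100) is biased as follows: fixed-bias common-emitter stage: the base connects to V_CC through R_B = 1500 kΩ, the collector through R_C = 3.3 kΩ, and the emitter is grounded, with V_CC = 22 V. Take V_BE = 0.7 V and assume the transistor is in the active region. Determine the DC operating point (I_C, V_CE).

I_C ≈ 1.4 mA, V_CE ≈ 17 V

Base loop: V_CC = I_B·R_B + V_BE, so I_B = (22 − 0.7)/1500 kΩ = 0.0142 mA.
In the active region I_C = β·I_B = 100 × 0.0142 = 1.42 mA.
Collector loop: V_CE = V_CC − I_C·R_C = 22 − 1.42×3.3 = 17.3 V.
Since V_CE = 17.3 V > V_CE(sat) ≈ 0.2 V, the transistor is in the active region as assumed.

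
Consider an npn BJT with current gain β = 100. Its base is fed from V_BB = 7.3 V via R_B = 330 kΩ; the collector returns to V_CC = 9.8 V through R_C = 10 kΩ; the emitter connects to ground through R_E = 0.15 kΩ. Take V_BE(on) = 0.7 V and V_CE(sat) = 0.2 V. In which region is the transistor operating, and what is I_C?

Assume active: I_B = (7.3 − 0.7)/(330 + 101×0.15) = 0.0191 mA, I_C = β·I_B = 1.91 mA.
Then V_CE = 9.8 − 1.91×10 − 1.93×0.15 = -9.61 V < 0.2 V — the active assumption fails.
Re-solve with V_CE = 0.2 V. KCL at the emitter: V_E/R_E = (V_BB−0.7−V_E)/R_B + (V_CC−0.2−V_E)/R_C, giving V_E = 0.145 V.
I_C = (V_CC − 0.2 − V_E)/R_C = (9.6 − 0.145)/10 = 0.946 mA.
Check: I_B = (6.6 − 0.145)/330 = 0.0196 mA, and β·I_B = 1.96 mA > I_C, confirming saturation.

saturation; I_C ≈ 0.95 mA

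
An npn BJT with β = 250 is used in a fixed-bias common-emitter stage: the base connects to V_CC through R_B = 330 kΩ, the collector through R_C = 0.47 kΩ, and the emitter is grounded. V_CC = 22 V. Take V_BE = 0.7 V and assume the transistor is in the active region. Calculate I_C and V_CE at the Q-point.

I_C ≈ 16 mA, V_CE ≈ 14 V

Base loop: V_CC = I_B·R_B + V_BE, so I_B = (22 − 0.7)/330 kΩ = 0.0645 mA.
In the active region I_C = β·I_B = 250 × 0.0645 = 16.1 mA.
Collector loop: V_CE = V_CC − I_C·R_C = 22 − 16.1×0.47 = 14.4 V.
Since V_CE = 14.4 V > V_CE(sat) ≈ 0.2 V, the transistor is in the active region as assumed.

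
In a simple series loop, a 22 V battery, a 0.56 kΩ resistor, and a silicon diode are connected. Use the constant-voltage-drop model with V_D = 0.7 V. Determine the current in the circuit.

KVL around the loop: 22 = V_D + I·R = 0.7 + I × 0.56 kΩ.
So I = (22 − 0.7) / 0.56 kΩ = 21.3 / 0.56 = 38 mA.

I ≈ 38 mA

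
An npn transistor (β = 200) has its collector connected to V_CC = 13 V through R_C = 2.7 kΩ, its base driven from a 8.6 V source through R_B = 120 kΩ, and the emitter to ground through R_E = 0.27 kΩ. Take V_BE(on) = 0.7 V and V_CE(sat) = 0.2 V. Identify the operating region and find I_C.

saturation; I_C ≈ 4.3 mA

Assume active: I_B = (8.6 − 0.7)/(120 + 201×0.27) = 0.0453 mA, I_C = β·I_B = 9.07 mA.
Then V_CE = 13 − 9.07×2.7 − 9.11×0.27 = -13.9 V < 0.2 V — the active assumption fails.
Re-solve with V_CE = 0.2 V. KCL at the emitter: V_E/R_E = (V_BB−0.7−V_E)/R_B + (V_CC−0.2−V_E)/R_C, giving V_E = 1.18 V.
I_C = (V_CC − 0.2 − V_E)/R_C = (12.8 − 1.18)/2.7 = 4.3 mA.
Check: I_B = (7.9 − 1.18)/120 = 0.056 mA, and β·I_B = 11.2 mA > I_C, confirming saturation.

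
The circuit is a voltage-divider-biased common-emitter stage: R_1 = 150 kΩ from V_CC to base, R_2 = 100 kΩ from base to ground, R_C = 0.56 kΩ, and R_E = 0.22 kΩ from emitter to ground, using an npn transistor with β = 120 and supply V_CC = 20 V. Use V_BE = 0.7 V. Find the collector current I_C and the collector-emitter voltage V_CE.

I_C ≈ 10 mA, V_CE ≈ 12 V

Thevenize the base divider: V_Th = V_CC·R_2/(R_1+R_2) = 20×100/250 = 8 V, R_Th = R_1‖R_2 = 60 kΩ.
Base-emitter loop: V_Th = I_B·R_Th + V_BE + (β+1)I_B·R_E, so I_B = (8 − 0.7) / (60 + 121×0.22) = 0.0843 mA.
I_C = β·I_B = 120×0.0843 = 10.1 mA, and I_E = (β+1)I_B = 10.2 mA.
V_CE = V_CC − I_C·R_C − I_E·R_E = 20 − 10.1×0.56 − 10.2×0.22 = 12.1 V.
V_CE = 12.1 V > 0.2 V confirms active-region operation.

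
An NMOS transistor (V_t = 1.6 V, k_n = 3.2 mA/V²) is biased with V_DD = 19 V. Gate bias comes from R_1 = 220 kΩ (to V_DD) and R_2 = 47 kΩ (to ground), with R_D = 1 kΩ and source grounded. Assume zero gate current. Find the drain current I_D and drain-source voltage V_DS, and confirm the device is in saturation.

I_D ≈ 4.9 mA, V_DS ≈ 14 V

V_G = V_DD·R_2/(R_1+R_2) = 19×47/267 = 3.34 V. With the source grounded, V_GS = V_G = 3.34 V.
Assume saturation: I_D = (k_n/2)(V_GS − V_t)² = (3.2/2)×(3.34 − 1.6)² = 1.6×1.74² = 4.87 mA.
V_DS = V_DD − I_D·R_D = 19 − 4.87×1 = 14.1 V.
Saturation requires V_DS ≥ V_GS − V_t = 1.74 V; 14.1 ≥ 1.74 ✓.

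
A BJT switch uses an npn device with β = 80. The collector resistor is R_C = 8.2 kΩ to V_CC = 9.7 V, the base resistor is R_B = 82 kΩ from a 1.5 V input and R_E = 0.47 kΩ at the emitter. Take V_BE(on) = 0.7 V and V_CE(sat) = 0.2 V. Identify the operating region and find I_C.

Assume active. Base-emitter loop: I_B = (V_BB − V_BE)/(R_B + (β+1)R_E) = (1.5 − 0.7)/(82 + 81×0.47) = 0.00666 mA.
I_C = β·I_B = 80×0.00666 = 0.533 mA.
V_CE = V_CC − I_C·R_C − I_E·R_E = 9.7 − 0.533×8.2 − 0.54×0.47 = 5.08 V > V_CE(sat), so the active-region assumption holds.

active; I_C ≈ 0.53 mA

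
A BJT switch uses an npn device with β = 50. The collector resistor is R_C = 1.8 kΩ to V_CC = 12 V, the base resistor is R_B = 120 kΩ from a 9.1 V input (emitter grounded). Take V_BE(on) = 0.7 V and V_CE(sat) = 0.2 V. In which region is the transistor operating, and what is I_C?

active; I_C ≈ 3.5 mA

Assume active. Base-emitter loop: I_B = (V_BB − V_BE)/R_B = (9.1 − 0.7)/120 = 0.07 mA.
I_C = β·I_B = 50×0.07 = 3.5 mA.
V_CE = V_CC − I_C·R_C = 12 − 3.5×1.8 = 5.7 V > V_CE(sat), so the active-region assumption holds.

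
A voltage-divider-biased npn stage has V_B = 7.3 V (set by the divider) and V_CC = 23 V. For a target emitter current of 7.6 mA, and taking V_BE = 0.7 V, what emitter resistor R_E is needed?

V_E = V_B − V_BE = 7.3 − 0.7 = 6.6 V.
R_E = V_E / I_E = 6.6 / 7.6 = 0.868 kΩ.

R_E ≈ 0.87 kΩ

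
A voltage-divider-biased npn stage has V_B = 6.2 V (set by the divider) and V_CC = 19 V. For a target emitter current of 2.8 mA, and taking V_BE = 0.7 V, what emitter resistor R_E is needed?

V_E = V_B − V_BE = 6.2 − 0.7 = 5.5 V.
R_E = V_E / I_E = 5.5 / 2.8 = 1.96 kΩ.

R_E ≈ 2 kΩ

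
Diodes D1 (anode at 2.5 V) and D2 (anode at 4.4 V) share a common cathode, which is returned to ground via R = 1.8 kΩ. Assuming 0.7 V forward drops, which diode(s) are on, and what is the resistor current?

Assume both conduct. Then node N would need to be at both 2.5−0.7 = 1.8 V and 4.4−0.7 = 3.7 V, which is impossible.
Assume only D2 conducts: V_N = 4.4 − 0.7 = 3.7 V, so I_R = 3.7/1.8 = 2.06 mA.
Check D1: its anode-to-cathode voltage is 2.5 − 3.7 = -1.2 V < 0.7 V, so it is off. The assumption is consistent.

Only D2 conducts; I_R ≈ 2.1 mA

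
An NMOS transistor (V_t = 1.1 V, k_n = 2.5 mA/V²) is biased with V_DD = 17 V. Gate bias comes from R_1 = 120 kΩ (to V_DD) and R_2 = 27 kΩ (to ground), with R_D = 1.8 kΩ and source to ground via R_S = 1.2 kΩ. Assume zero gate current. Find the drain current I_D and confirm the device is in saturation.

I_D ≈ 0.96 mA

V_G = V_DD·R_2/(R_1+R_2) = 17×27/147 = 3.12 V.
Assume saturation: I_D = (k_n/2)(V_GS − V_t)² with V_GS = V_G − I_D·R_S = 3.12 − 1.2·I_D.
Substituting gives 1.8·I_D² − 7.07·I_D + 5.11 = 0, with roots I_D = 0.956 or 2.97 mA.
The root I_D = 2.97 mA gives V_GS = -0.441 V ≤ V_t, so take I_D = 0.956 mA.
Then V_GS = 1.97 V and V_DS = V_DD − I_D(R_D+R_S) = 17 − 0.956×3 = 14.1 V.
Saturation requires V_DS ≥ V_GS − V_t = 0.875 V; 14.1 ≥ 0.875 ✓.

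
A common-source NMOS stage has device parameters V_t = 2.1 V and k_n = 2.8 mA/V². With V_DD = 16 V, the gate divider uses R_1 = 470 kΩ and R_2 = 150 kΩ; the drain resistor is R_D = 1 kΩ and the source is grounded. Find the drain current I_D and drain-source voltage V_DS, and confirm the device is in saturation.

V_G = V_DD·R_2/(R_1+R_2) = 16×150/620 = 3.87 V. With the source grounded, V_GS = V_G = 3.87 V.
Assume saturation: I_D = (k_n/2)(V_GS − V_t)² = (2.8/2)×(3.87 − 2.1)² = 1.4×1.77² = 4.39 mA.
V_DS = V_DD − I_D·R_D = 16 − 4.39×1 = 11.6 V.
Saturation requires V_DS ≥ V_GS − V_t = 1.77 V; 11.6 ≥ 1.77 ✓.

I_D ≈ 4.4 mA, V_DS ≈ 12 V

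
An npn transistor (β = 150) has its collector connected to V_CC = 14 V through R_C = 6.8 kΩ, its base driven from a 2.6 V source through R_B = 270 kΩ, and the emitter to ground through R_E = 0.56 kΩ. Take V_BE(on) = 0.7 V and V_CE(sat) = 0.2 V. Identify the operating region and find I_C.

Assume active. Base-emitter loop: I_B = (V_BB − V_BE)/(R_B + (β+1)R_E) = (2.6 − 0.7)/(270 + 151×0.56) = 0.00536 mA.
I_C = β·I_B = 150×0.00536 = 0.804 mA.
V_CE = V_CC − I_C·R_C − I_E·R_E = 14 − 0.804×6.8 − 0.809×0.56 = 8.08 V > V_CE(sat), so the active-region assumption holds.

active; I_C ≈ 0.8 mA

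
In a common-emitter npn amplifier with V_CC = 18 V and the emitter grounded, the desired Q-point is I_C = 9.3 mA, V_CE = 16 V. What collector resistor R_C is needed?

R_C ≈ 0.22 kΩ

Collector loop: V_CC = I_C·R_C + V_CE.
R_C = (V_CC − V_CE)/I_C = (18 − 16)/9.3 = 0.215 kΩ.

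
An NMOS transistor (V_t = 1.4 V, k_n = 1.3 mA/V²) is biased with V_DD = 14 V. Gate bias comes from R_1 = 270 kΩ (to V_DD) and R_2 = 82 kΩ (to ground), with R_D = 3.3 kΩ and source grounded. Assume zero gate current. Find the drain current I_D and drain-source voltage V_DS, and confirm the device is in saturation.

V_G = V_DD·R_2/(R_1+R_2) = 14×82/352 = 3.26 V. With the source grounded, V_GS = V_G = 3.26 V.
Assume saturation: I_D = (k_n/2)(V_GS − V_t)² = (1.3/2)×(3.26 − 1.4)² = 0.65×1.86² = 2.25 mA.
V_DS = V_DD − I_D·R_D = 14 − 2.25×3.3 = 6.57 V.
Saturation requires V_DS ≥ V_GS − V_t = 1.86 V; 6.57 ≥ 1.86 ✓.

I_D ≈ 2.3 mA, V_DS ≈ 6.6 V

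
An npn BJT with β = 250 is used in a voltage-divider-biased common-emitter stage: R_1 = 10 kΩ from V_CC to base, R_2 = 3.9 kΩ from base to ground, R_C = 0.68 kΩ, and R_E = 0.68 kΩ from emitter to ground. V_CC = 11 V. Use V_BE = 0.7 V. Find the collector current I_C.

Thevenize the base divider: V_Th = V_CC·R_2/(R_1+R_2) = 11×3.9/13.9 = 3.09 V, R_Th = R_1‖R_2 = 2.81 kΩ.
Base-emitter loop: V_Th = I_B·R_Th + V_BE + (β+1)I_B·R_E, so I_B = (3.09 − 0.7) / (2.81 + 251×0.68) = 0.0138 mA.
I_C = β·I_B = 250×0.0138 = 3.44 mA, and I_E = (β+1)I_B = 3.45 mA.
V_CE = V_CC − I_C·R_C − I_E·R_E = 11 − 3.44×0.68 − 3.45×0.68 = 6.31 V.
V_CE = 6.31 V > 0.2 V confirms active-region operation.

I_C ≈ 3.4 mA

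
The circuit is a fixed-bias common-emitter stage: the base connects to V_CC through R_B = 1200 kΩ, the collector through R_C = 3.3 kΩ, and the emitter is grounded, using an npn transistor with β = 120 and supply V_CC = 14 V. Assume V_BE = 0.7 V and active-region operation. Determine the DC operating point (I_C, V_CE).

Base loop: V_CC = I_B·R_B + V_BE, so I_B = (14 − 0.7)/1200 kΩ = 0.0111 mA.
In the active region I_C = β·I_B = 120 × 0.0111 = 1.33 mA.
Collector loop: V_CE = V_CC − I_C·R_C = 14 − 1.33×3.3 = 9.61 V.
Since V_CE = 9.61 V > V_CE(sat) ≈ 0.2 V, the transistor is in the active region as assumed.

I_C ≈ 1.3 mA, V_CE ≈ 9.6 V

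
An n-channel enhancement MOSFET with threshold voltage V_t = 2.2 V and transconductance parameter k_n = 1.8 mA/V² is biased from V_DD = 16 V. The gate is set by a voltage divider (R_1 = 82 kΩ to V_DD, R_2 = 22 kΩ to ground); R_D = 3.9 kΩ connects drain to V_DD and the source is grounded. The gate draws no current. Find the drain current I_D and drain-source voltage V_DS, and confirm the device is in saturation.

I_D ≈ 1.3 mA, V_DS ≈ 11 V

V_G = V_DD·R_2/(R_1+R_2) = 16×22/104 = 3.38 V. With the source grounded, V_GS = V_G = 3.38 V.
Assume saturation: I_D = (k_n/2)(V_GS − V_t)² = (1.8/2)×(3.38 − 2.2)² = 0.9×1.18² = 1.26 mA.
V_DS = V_DD − I_D·R_D = 16 − 1.26×3.9 = 11.1 V.
Saturation requires V_DS ≥ V_GS − V_t = 1.18 V; 11.1 ≥ 1.18 ✓.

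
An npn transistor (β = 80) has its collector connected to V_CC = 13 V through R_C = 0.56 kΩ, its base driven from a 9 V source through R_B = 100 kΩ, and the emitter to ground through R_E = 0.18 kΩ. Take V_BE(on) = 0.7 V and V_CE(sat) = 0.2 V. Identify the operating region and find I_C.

Assume active. Base-emitter loop: I_B = (V_BB − V_BE)/(R_B + (β+1)R_E) = (9 − 0.7)/(100 + 81×0.18) = 0.0724 mA.
I_C = β·I_B = 80×0.0724 = 5.8 mA.
V_CE = V_CC − I_C·R_C − I_E·R_E = 13 − 5.8×0.56 − 5.87×0.18 = 8.7 V > V_CE(sat), so the active-region assumption holds.

active; I_C ≈ 5.8 mA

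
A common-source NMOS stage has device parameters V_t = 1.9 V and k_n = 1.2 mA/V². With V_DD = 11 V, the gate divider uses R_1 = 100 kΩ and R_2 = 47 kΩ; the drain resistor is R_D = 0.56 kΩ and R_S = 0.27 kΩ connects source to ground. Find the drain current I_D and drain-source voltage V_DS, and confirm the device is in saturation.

I_D ≈ 1.1 mA, V_DS ≈ 10 V

V_G = V_DD·R_2/(R_1+R_2) = 11×47/147 = 3.52 V.
Assume saturation: I_D = (k_n/2)(V_GS − V_t)² with V_GS = V_G − I_D·R_S = 3.52 − 0.27·I_D.
Substituting gives 0.0437·I_D² − 1.52·I_D + 1.57 = 0, with roots I_D = 1.06 or 33.8 mA.
The root I_D = 33.8 mA gives V_GS = -5.6 V ≤ V_t, so take I_D = 1.06 mA.
Then V_GS = 3.23 V and V_DS = V_DD − I_D(R_D+R_S) = 11 − 1.06×0.83 = 10.1 V.
Saturation requires V_DS ≥ V_GS − V_t = 1.33 V; 10.1 ≥ 1.33 ✓.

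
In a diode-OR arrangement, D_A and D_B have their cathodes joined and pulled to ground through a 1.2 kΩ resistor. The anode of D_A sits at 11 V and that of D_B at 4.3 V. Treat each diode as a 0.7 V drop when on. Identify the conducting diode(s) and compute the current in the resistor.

Only D_A conducts; I_R ≈ 8.6 mA

Assume both conduct. Then node N would need to be at both 11−0.7 = 10.3 V and 4.3−0.7 = 3.6 V, which is impossible.
Assume only D_A conducts: V_N = 11 − 0.7 = 10.3 V, so I_R = 10.3/1.2 = 8.58 mA.
Check D_B: its anode-to-cathode voltage is 4.3 − 10.3 = -6 V < 0.7 V, so it is off. The assumption is consistent.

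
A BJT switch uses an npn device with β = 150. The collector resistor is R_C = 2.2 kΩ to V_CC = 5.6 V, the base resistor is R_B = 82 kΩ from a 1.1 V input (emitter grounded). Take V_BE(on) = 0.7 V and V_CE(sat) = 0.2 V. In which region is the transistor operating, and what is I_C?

Assume active. Base-emitter loop: I_B = (V_BB − V_BE)/R_B = (1.1 − 0.7)/82 = 0.00488 mA.
I_C = β·I_B = 150×0.00488 = 0.732 mA.
V_CE = V_CC − I_C·R_C = 5.6 − 0.732×2.2 = 3.99 V > V_CE(sat), so the active-region assumption holds.

active; I_C ≈ 0.73 mA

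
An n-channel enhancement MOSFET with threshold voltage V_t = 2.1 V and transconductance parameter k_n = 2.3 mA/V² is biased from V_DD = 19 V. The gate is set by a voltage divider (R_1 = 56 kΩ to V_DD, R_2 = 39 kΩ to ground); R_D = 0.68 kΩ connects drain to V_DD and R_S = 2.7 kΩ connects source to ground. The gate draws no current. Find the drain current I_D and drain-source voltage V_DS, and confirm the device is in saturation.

V_G = V_DD·R_2/(R_1+R_2) = 19×39/95 = 7.8 V.
Assume saturation: I_D = (k_n/2)(V_GS − V_t)² with V_GS = V_G − I_D·R_S = 7.8 − 2.7·I_D.
Substituting gives 8.38·I_D² − 36.4·I_D + 37.4 = 0, with roots I_D = 1.67 or 2.68 mA.
The root I_D = 2.68 mA gives V_GS = 0.575 V ≤ V_t, so take I_D = 1.67 mA.
Then V_GS = 3.3 V and V_DS = V_DD − I_D(R_D+R_S) = 19 − 1.67×3.38 = 13.4 V.
Saturation requires V_DS ≥ V_GS − V_t = 1.2 V; 13.4 ≥ 1.2 ✓.

I_D ≈ 1.7 mA, V_DS ≈ 13 V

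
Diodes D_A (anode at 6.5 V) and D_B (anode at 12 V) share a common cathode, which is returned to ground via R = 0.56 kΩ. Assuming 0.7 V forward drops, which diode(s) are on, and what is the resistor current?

Only D_B conducts; I_R ≈ 20 mA

Assume both conduct. Then node N would need to be at both 6.5−0.7 = 5.8 V and 12−0.7 = 11.3 V, which is impossible.
Assume only D_B conducts: V_N = 12 − 0.7 = 11.3 V, so I_R = 11.3/0.56 = 20.2 mA.
Check D_A: its anode-to-cathode voltage is 6.5 − 11.3 = -4.8 V < 0.7 V, so it is off. The assumption is consistent.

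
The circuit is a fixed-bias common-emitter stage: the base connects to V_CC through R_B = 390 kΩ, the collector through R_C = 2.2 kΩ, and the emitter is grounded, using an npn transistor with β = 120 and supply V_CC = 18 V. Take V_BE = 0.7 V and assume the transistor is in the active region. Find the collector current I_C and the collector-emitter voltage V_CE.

Base loop: V_CC = I_B·R_B + V_BE, so I_B = (18 − 0.7)/390 kΩ = 0.0444 mA.
In the active region I_C = β·I_B = 120 × 0.0444 = 5.32 mA.
Collector loop: V_CE = V_CC − I_C·R_C = 18 − 5.32×2.2 = 6.29 V.
Since V_CE = 6.29 V > V_CE(sat) ≈ 0.2 V, the transistor is in the active region as assumed.

I_C ≈ 5.3 mA, V_CE ≈ 6.3 V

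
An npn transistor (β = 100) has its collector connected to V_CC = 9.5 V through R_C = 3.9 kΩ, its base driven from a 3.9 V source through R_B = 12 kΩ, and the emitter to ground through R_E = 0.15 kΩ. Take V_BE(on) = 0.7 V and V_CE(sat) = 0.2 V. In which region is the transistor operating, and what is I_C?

saturation; I_C ≈ 2.3 mA

Assume active: I_B = (3.9 − 0.7)/(12 + 101×0.15) = 0.118 mA, I_C = β·I_B = 11.8 mA.
Then V_CE = 9.5 − 11.8×3.9 − 11.9×0.15 = -38.3 V < 0.2 V — the active assumption fails.
Re-solve with V_CE = 0.2 V. KCL at the emitter: V_E/R_E = (V_BB−0.7−V_E)/R_B + (V_CC−0.2−V_E)/R_C, giving V_E = 0.378 V.
I_C = (V_CC − 0.2 − V_E)/R_C = (9.3 − 0.378)/3.9 = 2.29 mA.
Check: I_B = (3.2 − 0.378)/12 = 0.235 mA, and β·I_B = 23.5 mA > I_C, confirming saturation.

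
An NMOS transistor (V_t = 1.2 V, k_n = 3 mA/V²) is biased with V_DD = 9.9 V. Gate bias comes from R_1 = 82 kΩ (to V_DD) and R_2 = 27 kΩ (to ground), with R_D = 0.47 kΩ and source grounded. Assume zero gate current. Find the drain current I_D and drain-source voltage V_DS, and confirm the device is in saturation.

I_D ≈ 2.4 mA, V_DS ≈ 8.8 V

V_G = V_DD·R_2/(R_1+R_2) = 9.9×27/109 = 2.45 V. With the source grounded, V_GS = V_G = 2.45 V.
Assume saturation: I_D = (k_n/2)(V_GS − V_t)² = (3/2)×(2.45 − 1.2)² = 1.5×1.25² = 2.35 mA.
V_DS = V_DD − I_D·R_D = 9.9 − 2.35×0.47 = 8.79 V.
Saturation requires V_DS ≥ V_GS − V_t = 1.25 V; 8.79 ≥ 1.25 ✓.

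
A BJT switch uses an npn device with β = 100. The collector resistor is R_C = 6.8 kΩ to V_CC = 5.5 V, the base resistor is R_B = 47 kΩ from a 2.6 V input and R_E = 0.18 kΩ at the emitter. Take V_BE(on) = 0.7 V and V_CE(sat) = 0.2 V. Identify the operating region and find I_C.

saturation; I_C ≈ 0.76 mA

Assume active: I_B = (2.6 − 0.7)/(47 + 101×0.18) = 0.0292 mA, I_C = β·I_B = 2.92 mA.
Then V_CE = 5.5 − 2.92×6.8 − 2.94×0.18 = -14.9 V < 0.2 V — the active assumption fails.
Re-solve with V_CE = 0.2 V. KCL at the emitter: V_E/R_E = (V_BB−0.7−V_E)/R_B + (V_CC−0.2−V_E)/R_C, giving V_E = 0.143 V.
I_C = (V_CC − 0.2 − V_E)/R_C = (5.3 − 0.143)/6.8 = 0.758 mA.
Check: I_B = (1.9 − 0.143)/47 = 0.0374 mA, and β·I_B = 3.74 mA > I_C, confirming saturation.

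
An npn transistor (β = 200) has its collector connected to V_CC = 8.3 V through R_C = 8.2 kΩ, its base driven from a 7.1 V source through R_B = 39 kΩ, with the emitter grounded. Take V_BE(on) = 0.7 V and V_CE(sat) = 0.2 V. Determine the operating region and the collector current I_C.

saturation; I_C ≈ 0.99 mA

Assume active: I_B = (7.1 − 0.7)/39 = 0.164 mA, giving I_C = β·I_B = 32.8 mA.
But then V_CE = 8.3 − 32.8×8.2 = -261 V < V_CE(sat) = 0.2 V — impossible in the active region.
So the transistor is saturated. With V_CE = 0.2 V, I_C = (V_CC − 0.2)/R_C = 8.1/8.2 = 0.988 mA.
Check: β·I_B = 32.8 mA > I_C = 0.988 mA, confirming saturation.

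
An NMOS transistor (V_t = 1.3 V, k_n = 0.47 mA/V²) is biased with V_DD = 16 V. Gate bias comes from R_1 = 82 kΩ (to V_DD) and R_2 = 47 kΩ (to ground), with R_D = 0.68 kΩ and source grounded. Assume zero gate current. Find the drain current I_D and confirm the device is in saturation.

V_G = V_DD·R_2/(R_1+R_2) = 16×47/129 = 5.83 V. With the source grounded, V_GS = V_G = 5.83 V.
Assume saturation: I_D = (k_n/2)(V_GS − V_t)² = (0.47/2)×(5.83 − 1.3)² = 0.235×4.53² = 4.82 mA.
V_DS = V_DD − I_D·R_D = 16 − 4.82×0.68 = 12.7 V.
Saturation requires V_DS ≥ V_GS − V_t = 4.53 V; 12.7 ≥ 4.53 ✓.

I_D ≈ 4.8 mA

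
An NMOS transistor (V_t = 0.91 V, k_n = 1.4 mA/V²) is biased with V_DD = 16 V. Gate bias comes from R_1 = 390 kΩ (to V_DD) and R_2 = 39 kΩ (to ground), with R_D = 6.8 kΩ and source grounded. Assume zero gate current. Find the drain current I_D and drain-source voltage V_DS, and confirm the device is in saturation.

I_D ≈ 0.21 mA, V_DS ≈ 15 V

V_G = V_DD·R_2/(R_1+R_2) = 16×39/429 = 1.45 V. With the source grounded, V_GS = V_G = 1.45 V.
Assume saturation: I_D = (k_n/2)(V_GS − V_t)² = (1.4/2)×(1.45 − 0.91)² = 0.7×0.545² = 0.208 mA.
V_DS = V_DD − I_D·R_D = 16 − 0.208×6.8 = 14.6 V.
Saturation requires V_DS ≥ V_GS − V_t = 0.545 V; 14.6 ≥ 0.545 ✓.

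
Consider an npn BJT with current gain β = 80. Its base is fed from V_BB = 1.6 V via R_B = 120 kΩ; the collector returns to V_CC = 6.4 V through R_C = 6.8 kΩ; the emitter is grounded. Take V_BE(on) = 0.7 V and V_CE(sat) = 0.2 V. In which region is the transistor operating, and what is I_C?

Assume active. Base-emitter loop: I_B = (V_BB − V_BE)/R_B = (1.6 − 0.7)/120 = 0.0075 mA.
I_C = β·I_B = 80×0.0075 = 0.6 mA.
V_CE = V_CC − I_C·R_C = 6.4 − 0.6×6.8 = 2.32 V > V_CE(sat), so the active-region assumption holds.

active; I_C ≈ 0.6 mA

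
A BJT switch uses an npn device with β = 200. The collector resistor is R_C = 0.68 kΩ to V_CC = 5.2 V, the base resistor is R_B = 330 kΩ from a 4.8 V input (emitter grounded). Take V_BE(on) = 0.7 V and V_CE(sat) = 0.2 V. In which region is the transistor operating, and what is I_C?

active; I_C ≈ 2.5 mA

Assume active. Base-emitter loop: I_B = (V_BB − V_BE)/R_B = (4.8 − 0.7)/330 = 0.0124 mA.
I_C = β·I_B = 200×0.0124 = 2.48 mA.
V_CE = V_CC − I_C·R_C = 5.2 − 2.48×0.68 = 3.51 V > V_CE(sat), so the active-region assumption holds.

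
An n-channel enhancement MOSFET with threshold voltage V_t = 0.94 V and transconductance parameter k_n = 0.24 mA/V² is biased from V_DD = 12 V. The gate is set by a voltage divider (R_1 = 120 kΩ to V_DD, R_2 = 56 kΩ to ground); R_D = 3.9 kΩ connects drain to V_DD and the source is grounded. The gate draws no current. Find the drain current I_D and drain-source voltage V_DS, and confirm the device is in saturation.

I_D ≈ 0.99 mA, V_DS ≈ 8.1 V

V_G = V_DD·R_2/(R_1+R_2) = 12×56/176 = 3.82 V. With the source grounded, V_GS = V_G = 3.82 V.
Assume saturation: I_D = (k_n/2)(V_GS − V_t)² = (0.24/2)×(3.82 − 0.94)² = 0.12×2.88² = 0.994 mA.
V_DS = V_DD − I_D·R_D = 12 − 0.994×3.9 = 8.12 V.
Saturation requires V_DS ≥ V_GS − V_t = 2.88 V; 8.12 ≥ 2.88 ✓.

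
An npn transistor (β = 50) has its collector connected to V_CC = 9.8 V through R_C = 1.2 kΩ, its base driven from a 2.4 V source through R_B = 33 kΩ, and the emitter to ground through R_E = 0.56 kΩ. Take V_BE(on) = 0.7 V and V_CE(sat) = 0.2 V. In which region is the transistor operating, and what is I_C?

Assume active. Base-emitter loop: I_B = (V_BB − V_BE)/(R_B + (β+1)R_E) = (2.4 − 0.7)/(33 + 51×0.56) = 0.0276 mA.
I_C = β·I_B = 50×0.0276 = 1.38 mA.
V_CE = V_CC − I_C·R_C − I_E·R_E = 9.8 − 1.38×1.2 − 1.41×0.56 = 7.35 V > V_CE(sat), so the active-region assumption holds.

active; I_C ≈ 1.4 mA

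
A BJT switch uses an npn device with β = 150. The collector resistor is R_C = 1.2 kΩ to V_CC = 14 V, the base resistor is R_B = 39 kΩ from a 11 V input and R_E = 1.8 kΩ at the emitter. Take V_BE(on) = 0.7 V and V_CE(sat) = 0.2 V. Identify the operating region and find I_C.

Assume active: I_B = (11 − 0.7)/(39 + 151×1.8) = 0.0331 mA, I_C = β·I_B = 4.97 mA.
Then V_CE = 14 − 4.97×1.2 − 5×1.8 = -0.973 V < 0.2 V — the active assumption fails.
Re-solve with V_CE = 0.2 V. KCL at the emitter: V_E/R_E = (V_BB−0.7−V_E)/R_B + (V_CC−0.2−V_E)/R_C, giving V_E = 8.32 V.
I_C = (V_CC − 0.2 − V_E)/R_C = (13.8 − 8.32)/1.2 = 4.57 mA.
Check: I_B = (10.3 − 8.32)/39 = 0.0509 mA, and β·I_B = 7.63 mA > I_C, confirming saturation.

saturation; I_C ≈ 4.6 mA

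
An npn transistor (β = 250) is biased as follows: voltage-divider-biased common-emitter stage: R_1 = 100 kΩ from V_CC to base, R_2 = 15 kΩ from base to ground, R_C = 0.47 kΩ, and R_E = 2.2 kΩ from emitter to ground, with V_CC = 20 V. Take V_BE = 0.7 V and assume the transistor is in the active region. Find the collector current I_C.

I_C ≈ 0.84 mA

Thevenize the base divider: V_Th = V_CC·R_2/(R_1+R_2) = 20×15/115 = 2.61 V, R_Th = R_1‖R_2 = 13 kΩ.
Base-emitter loop: V_Th = I_B·R_Th + V_BE + (β+1)I_B·R_E, so I_B = (2.61 − 0.7) / (13 + 251×2.2) = 0.00338 mA.
I_C = β·I_B = 250×0.00338 = 0.844 mA, and I_E = (β+1)I_B = 0.848 mA.
V_CE = V_CC − I_C·R_C − I_E·R_E = 20 − 0.844×0.47 − 0.848×2.2 = 17.7 V.
V_CE = 17.7 V > 0.2 V confirms active-region operation.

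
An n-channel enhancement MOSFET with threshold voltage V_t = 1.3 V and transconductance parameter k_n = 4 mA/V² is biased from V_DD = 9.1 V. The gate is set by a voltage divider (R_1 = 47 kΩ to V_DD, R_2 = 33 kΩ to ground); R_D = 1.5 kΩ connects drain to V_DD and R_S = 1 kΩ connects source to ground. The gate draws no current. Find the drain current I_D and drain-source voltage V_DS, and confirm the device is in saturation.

I_D ≈ 1.6 mA, V_DS ≈ 5.2 V

V_G = V_DD·R_2/(R_1+R_2) = 9.1×33/80 = 3.75 V.
Assume saturation: I_D = (k_n/2)(V_GS − V_t)² with V_GS = V_G − I_D·R_S = 3.75 − 1·I_D.
Substituting gives 2·I_D² − 10.8·I_D + 12 = 0, with roots I_D = 1.57 or 3.84 mA.
The root I_D = 3.84 mA gives V_GS = -0.0855 V ≤ V_t, so take I_D = 1.57 mA.
Then V_GS = 2.19 V and V_DS = V_DD − I_D(R_D+R_S) = 9.1 − 1.57×2.5 = 5.18 V.
Saturation requires V_DS ≥ V_GS − V_t = 0.886 V; 5.18 ≥ 0.886 ✓.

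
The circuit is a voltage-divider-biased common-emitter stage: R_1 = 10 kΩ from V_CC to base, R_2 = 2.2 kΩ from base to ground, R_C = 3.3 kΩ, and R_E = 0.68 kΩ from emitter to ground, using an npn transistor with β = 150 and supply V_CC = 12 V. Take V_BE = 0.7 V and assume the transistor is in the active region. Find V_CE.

V_CE ≈ 3.6 V

Thevenize the base divider: V_Th = V_CC·R_2/(R_1+R_2) = 12×2.2/12.2 = 2.16 V, R_Th = R_1‖R_2 = 1.8 kΩ.
Base-emitter loop: V_Th = I_B·R_Th + V_BE + (β+1)I_B·R_E, so I_B = (2.16 − 0.7) / (1.8 + 151×0.68) = 0.014 mA.
I_C = β·I_B = 150×0.014 = 2.1 mA, and I_E = (β+1)I_B = 2.12 mA.
V_CE = V_CC − I_C·R_C − I_E·R_E = 12 − 2.1×3.3 − 2.12×0.68 = 3.63 V.
V_CE = 3.63 V > 0.2 V confirms active-region operation.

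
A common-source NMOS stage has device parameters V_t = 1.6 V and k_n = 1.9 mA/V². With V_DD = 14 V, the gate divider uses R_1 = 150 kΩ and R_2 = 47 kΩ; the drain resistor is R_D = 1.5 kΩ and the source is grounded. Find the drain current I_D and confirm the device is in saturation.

I_D ≈ 2.9 mA

V_G = V_DD·R_2/(R_1+R_2) = 14×47/197 = 3.34 V. With the source grounded, V_GS = V_G = 3.34 V.
Assume saturation: I_D = (k_n/2)(V_GS − V_t)² = (1.9/2)×(3.34 − 1.6)² = 0.95×1.74² = 2.88 mA.
V_DS = V_DD − I_D·R_D = 14 − 2.88×1.5 = 9.69 V.
Saturation requires V_DS ≥ V_GS − V_t = 1.74 V; 9.69 ≥ 1.74 ✓.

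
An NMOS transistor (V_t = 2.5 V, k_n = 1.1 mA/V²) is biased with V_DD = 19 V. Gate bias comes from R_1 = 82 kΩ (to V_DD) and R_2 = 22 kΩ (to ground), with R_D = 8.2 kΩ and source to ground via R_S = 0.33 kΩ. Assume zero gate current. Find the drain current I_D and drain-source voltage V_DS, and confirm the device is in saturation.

I_D ≈ 0.85 mA, V_DS ≈ 12 V

V_G = V_DD·R_2/(R_1+R_2) = 19×22/104 = 4.02 V.
Assume saturation: I_D = (k_n/2)(V_GS − V_t)² with V_GS = V_G − I_D·R_S = 4.02 − 0.33·I_D.
Substituting gives 0.0599·I_D² − 1.55·I_D + 1.27 = 0, with roots I_D = 0.846 or 25.1 mA.
The root I_D = 25.1 mA gives V_GS = -4.25 V ≤ V_t, so take I_D = 0.846 mA.
Then V_GS = 3.74 V and V_DS = V_DD − I_D(R_D+R_S) = 19 − 0.846×8.53 = 11.8 V.
Saturation requires V_DS ≥ V_GS − V_t = 1.24 V; 11.8 ≥ 1.24 ✓.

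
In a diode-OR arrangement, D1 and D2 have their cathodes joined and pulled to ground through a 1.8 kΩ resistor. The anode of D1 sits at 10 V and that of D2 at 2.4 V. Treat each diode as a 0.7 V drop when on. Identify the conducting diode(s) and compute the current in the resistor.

Only D1 conducts; I_R ≈ 5.2 mA

Assume both conduct. Then node N would need to be at both 10−0.7 = 9.3 V and 2.4−0.7 = 1.7 V, which is impossible.
Assume only D1 conducts: V_N = 10 − 0.7 = 9.3 V, so I_R = 9.3/1.8 = 5.17 mA.
Check D2: its anode-to-cathode voltage is 2.4 − 9.3 = -6.9 V < 0.7 V, so it is off. The assumption is consistent.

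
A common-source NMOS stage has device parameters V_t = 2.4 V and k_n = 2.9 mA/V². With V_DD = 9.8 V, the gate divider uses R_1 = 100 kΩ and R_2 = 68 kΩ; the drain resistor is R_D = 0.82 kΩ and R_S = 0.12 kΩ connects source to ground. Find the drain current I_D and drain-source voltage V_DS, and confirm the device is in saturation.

I_D ≈ 2.4 mA, V_DS ≈ 7.6 V

V_G = V_DD·R_2/(R_1+R_2) = 9.8×68/168 = 3.97 V.
Assume saturation: I_D = (k_n/2)(V_GS − V_t)² with V_GS = V_G − I_D·R_S = 3.97 − 0.12·I_D.
Substituting gives 0.0209·I_D² − 1.55·I_D + 3.56 = 0, with roots I_D = 2.38 or 71.6 mA.
The root I_D = 71.6 mA gives V_GS = -4.63 V ≤ V_t, so take I_D = 2.38 mA.
Then V_GS = 3.68 V and V_DS = V_DD − I_D(R_D+R_S) = 9.8 − 2.38×0.94 = 7.56 V.
Saturation requires V_DS ≥ V_GS − V_t = 1.28 V; 7.56 ≥ 1.28 ✓.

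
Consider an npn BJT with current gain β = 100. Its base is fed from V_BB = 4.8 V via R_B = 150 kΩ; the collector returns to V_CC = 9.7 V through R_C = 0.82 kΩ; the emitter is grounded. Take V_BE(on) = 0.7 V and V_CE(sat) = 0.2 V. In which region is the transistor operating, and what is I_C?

active; I_C ≈ 2.7 mA

Assume active. Base-emitter loop: I_B = (V_BB − V_BE)/R_B = (4.8 − 0.7)/150 = 0.0273 mA.
I_C = β·I_B = 100×0.0273 = 2.73 mA.
V_CE = V_CC − I_C·R_C = 9.7 − 2.73×0.82 = 7.46 V > V_CE(sat), so the active-region assumption holds.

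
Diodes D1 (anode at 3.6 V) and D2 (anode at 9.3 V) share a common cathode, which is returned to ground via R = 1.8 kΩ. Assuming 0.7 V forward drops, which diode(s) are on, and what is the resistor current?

Only D2 conducts; I_R ≈ 4.8 mA

Assume both conduct. Then node N would need to be at both 3.6−0.7 = 2.9 V and 9.3−0.7 = 8.6 V, which is impossible.
Assume only D2 conducts: V_N = 9.3 − 0.7 = 8.6 V, so I_R = 8.6/1.8 = 4.78 mA.
Check D1: its anode-to-cathode voltage is 3.6 − 8.6 = -5 V < 0.7 V, so it is off. The assumption is consistent.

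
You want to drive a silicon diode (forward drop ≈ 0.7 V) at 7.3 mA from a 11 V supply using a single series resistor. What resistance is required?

The resistor drops V_S − V_D = 11 − 0.7 = 10.3 V at 7.3 mA.
R = 10.3 V / 7.3 mA = 1.41 kΩ.

R ≈ 1.4 kΩ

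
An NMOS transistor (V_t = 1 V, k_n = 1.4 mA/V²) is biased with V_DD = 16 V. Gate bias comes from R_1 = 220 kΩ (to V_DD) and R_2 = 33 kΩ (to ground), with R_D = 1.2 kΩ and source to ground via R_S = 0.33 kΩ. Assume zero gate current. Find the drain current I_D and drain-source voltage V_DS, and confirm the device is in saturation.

I_D ≈ 0.57 mA, V_DS ≈ 15 V

V_G = V_DD·R_2/(R_1+R_2) = 16×33/253 = 2.09 V.
Assume saturation: I_D = (k_n/2)(V_GS − V_t)² with V_GS = V_G − I_D·R_S = 2.09 − 0.33·I_D.
Substituting gives 0.0762·I_D² − 1.5·I_D + 0.827 = 0, with roots I_D = 0.567 or 19.1 mA.
The root I_D = 19.1 mA gives V_GS = -4.23 V ≤ V_t, so take I_D = 0.567 mA.
Then V_GS = 1.9 V and V_DS = V_DD − I_D(R_D+R_S) = 16 − 0.567×1.53 = 15.1 V.
Saturation requires V_DS ≥ V_GS − V_t = 0.9 V; 15.1 ≥ 0.9 ✓.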